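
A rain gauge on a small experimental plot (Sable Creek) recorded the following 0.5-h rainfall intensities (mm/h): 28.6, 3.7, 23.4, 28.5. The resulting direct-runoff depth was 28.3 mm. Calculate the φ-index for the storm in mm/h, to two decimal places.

Only the 3 blocks with intensity above φ contribute runoff: 28.6, 23.4, 28.5 mm/h.
Σ(I−φ)·Δt = d  ⇒  (28.6+23.4+28.5 − 3φ)·0.5 = 28.3
φ = (80.50 − 28.3/0.5) / 3 = 7.97 mm/h.

φ ≈ 7.97 mm/h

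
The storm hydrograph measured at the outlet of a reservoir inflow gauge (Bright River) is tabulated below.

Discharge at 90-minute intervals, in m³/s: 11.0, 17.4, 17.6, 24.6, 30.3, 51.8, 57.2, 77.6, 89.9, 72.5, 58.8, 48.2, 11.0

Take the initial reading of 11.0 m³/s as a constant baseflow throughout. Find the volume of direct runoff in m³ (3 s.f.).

V ≈ 2.29 × 10^6 m³

Direct-runoff ordinates (Q − Q_b): 0.0, 6.4, 6.6, 13.6, 19.3, 40.8, 46.2, 66.6, 78.9, 61.5, 47.8, 37.2, 0.0 m³/s.
ΣQ_DR = 424.9 m³/s.
With Δt = 1.5 h = 5400 s, V = ΣQ_DR · Δt = 424.9 × 5400 = 2.29 × 10^6 m³.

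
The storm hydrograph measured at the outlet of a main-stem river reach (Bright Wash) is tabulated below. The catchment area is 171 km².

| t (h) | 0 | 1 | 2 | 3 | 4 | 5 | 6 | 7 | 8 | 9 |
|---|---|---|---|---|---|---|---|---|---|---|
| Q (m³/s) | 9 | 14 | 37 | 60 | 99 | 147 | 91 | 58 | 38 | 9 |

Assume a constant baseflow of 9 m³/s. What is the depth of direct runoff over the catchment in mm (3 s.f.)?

d ≈ 9.94 mm

Direct runoff: 0.0, 5.0, 28.0, 51.0, 90.0, 138.0, 82.0, 49.0, 29.0, 0.0 m³/s; ΣQ_DR = 472.0 m³/s.
V = ΣQ_DR · Δt = 472.0 × 3600 s = 1.699 × 10^6 m³.
Over A = 171 km², depth = V / A = 9.94 mm.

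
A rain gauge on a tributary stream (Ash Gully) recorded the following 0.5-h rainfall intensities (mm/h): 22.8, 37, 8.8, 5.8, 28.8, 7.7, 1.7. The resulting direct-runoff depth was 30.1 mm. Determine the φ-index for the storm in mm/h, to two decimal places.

Only the 3 blocks with intensity above φ contribute runoff: 22.8, 37, 28.8 mm/h.
Σ(I−φ)·Δt = d  ⇒  (22.8+37+28.8 − 3φ)·0.5 = 30.1
φ = (88.60 − 30.1/0.5) / 3 = 9.47 mm/h.

φ ≈ 9.47 mm/h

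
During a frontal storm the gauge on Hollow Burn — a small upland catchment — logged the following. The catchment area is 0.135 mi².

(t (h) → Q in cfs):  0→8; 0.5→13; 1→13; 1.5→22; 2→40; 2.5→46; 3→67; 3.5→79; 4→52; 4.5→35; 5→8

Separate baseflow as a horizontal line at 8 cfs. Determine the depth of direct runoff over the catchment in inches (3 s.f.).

Direct runoff: 0.0, 5.0, 5.0, 14.0, 32.0, 38.0, 59.0, 71.0, 44.0, 27.0, 0.0 cfs; ΣQ_DR = 295.0 cfs.
V = ΣQ_DR · Δt = 295.0 × 1800 s = 5.310 × 10^5 ft³.
Over A = 0.135 mi², depth = V / A = 1.69 in.

d ≈ 1.69 in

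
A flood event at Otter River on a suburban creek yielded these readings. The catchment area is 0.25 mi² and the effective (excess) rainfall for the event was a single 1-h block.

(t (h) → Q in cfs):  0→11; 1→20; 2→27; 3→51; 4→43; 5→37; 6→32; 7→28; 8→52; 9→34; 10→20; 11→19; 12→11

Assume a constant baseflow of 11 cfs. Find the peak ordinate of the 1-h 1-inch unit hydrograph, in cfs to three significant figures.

Direct runoff: 0.0, 9.0, 16.0, 40.0, 32.0, 26.0, 21.0, 17.0, 41.0, 23.0, 9.0, 8.0, 0.0 cfs; ΣQ_DR = 242.0 cfs, peak = 41.0 cfs.
Runoff depth d = ΣQ_DR·Δt / A = 242.0 × 3600 / (0.25 mi²) = 1.500 in.
The 1-inch UH is the DRH scaled by (1 in)/d, so U_p = 41.0 × 1/1.500 = 27.3 cfs.

U_p ≈ 27.3 cfs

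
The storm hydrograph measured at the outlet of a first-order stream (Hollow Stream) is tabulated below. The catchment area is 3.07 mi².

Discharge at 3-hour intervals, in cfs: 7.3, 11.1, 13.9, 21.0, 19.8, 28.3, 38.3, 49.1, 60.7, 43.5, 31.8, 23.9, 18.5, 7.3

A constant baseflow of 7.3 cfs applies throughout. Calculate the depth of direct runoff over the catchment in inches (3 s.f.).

d ≈ 0.412 in

Direct runoff: 0.0, 3.8, 6.6, 13.7, 12.5, 21.0, 31.0, 41.8, 53.4, 36.2, 24.5, 16.6, 11.2, 0.0 cfs; ΣQ_DR = 272.3 cfs.
V = ΣQ_DR · Δt = 272.3 × 10800 s = 2.941 × 10^6 ft³.
Over A = 3.07 mi², depth = V / A = 0.412 in.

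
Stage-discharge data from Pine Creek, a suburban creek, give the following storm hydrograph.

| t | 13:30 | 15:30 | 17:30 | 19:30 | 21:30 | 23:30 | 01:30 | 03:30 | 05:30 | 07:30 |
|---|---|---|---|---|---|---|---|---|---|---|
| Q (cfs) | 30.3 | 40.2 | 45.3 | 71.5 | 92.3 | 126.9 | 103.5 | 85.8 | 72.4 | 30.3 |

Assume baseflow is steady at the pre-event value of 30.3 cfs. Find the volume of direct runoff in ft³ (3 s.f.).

V ≈ 2.85 × 10^6 ft³

Direct-runoff ordinates (Q − Q_b): 0.0, 9.9, 15.0, 41.2, 62.0, 96.6, 73.2, 55.5, 42.1, 0.0 cfs.
ΣQ_DR = 395.5 cfs.
With Δt = 2 h = 7200 s, V = ΣQ_DR · Δt = 395.5 × 7200 = 2.85 × 10^6 ft³.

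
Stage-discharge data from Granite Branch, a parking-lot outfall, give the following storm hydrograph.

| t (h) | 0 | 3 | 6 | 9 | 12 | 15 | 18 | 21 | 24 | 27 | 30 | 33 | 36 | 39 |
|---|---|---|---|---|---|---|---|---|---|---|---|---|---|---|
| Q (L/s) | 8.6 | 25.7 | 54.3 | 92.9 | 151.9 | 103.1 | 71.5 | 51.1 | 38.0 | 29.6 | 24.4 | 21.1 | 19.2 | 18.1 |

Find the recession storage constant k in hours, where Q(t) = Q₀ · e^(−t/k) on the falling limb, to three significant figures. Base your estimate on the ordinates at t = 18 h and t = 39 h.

k ≈ 15.3 h

On the falling limb, Q drops from 71.5 to 18.1 L/s between t = 18 h and t = 39 h (Δt = 21 h).
k = −Δt / ln(Q₂/Q₁) = −21 / ln(18.1/71.5) = 15.3 h.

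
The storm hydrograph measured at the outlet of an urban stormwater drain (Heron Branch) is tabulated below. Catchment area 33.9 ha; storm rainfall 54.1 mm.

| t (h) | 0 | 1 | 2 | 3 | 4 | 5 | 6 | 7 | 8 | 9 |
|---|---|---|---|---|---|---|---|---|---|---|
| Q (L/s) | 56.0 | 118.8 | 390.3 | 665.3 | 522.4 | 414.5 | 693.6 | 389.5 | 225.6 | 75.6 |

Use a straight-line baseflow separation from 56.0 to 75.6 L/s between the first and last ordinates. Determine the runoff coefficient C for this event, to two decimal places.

ΣQ_DR = 2894 L/s; V = ΣQ_DR·Δt = 1.042 × 10^7 L.
Runoff depth d = V / A = 30.73 mm.
C = d / P = 30.73 / 54.1 = 0.57.

C ≈ 0.57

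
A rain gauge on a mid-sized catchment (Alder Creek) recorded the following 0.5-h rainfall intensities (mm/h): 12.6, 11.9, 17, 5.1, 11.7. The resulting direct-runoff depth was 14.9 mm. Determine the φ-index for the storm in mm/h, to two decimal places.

Only the 4 blocks with intensity above φ contribute runoff: 12.6, 11.9, 17, 11.7 mm/h.
Σ(I−φ)·Δt = d  ⇒  (12.6+11.9+17+11.7 − 4φ)·0.5 = 14.9
φ = (53.20 − 14.9/0.5) / 4 = 5.85 mm/h.

φ ≈ 5.85 mm/h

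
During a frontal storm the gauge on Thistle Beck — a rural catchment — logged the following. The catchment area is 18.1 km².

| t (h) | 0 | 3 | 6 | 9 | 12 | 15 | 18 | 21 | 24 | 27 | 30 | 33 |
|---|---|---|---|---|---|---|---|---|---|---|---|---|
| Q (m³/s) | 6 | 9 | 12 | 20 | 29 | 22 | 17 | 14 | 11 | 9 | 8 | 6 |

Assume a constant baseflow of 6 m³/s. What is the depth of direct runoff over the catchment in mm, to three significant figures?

d ≈ 54.3 mm

Direct runoff: 0.0, 3.0, 6.0, 14.0, 23.0, 16.0, 11.0, 8.0, 5.0, 3.0, 2.0, 0.0 m³/s; ΣQ_DR = 91.00 m³/s.
V = ΣQ_DR · Δt = 91.00 × 10800 s = 9.828 × 10^5 m³.
Over A = 18.1 km², depth = V / A = 54.3 mm.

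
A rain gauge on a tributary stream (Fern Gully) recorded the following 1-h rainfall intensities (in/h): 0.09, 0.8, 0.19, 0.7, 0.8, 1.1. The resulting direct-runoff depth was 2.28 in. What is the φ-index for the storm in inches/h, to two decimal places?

φ ≈ 0.28 in/h

Only the 4 blocks with intensity above φ contribute runoff: 0.8, 0.7, 0.8, 1.1 in/h.
Σ(I−φ)·Δt = d  ⇒  (0.8+0.7+0.8+1.1 − 4φ)·1 = 2.28
φ = (3.400 − 2.28/1) / 4 = 0.28 in/h.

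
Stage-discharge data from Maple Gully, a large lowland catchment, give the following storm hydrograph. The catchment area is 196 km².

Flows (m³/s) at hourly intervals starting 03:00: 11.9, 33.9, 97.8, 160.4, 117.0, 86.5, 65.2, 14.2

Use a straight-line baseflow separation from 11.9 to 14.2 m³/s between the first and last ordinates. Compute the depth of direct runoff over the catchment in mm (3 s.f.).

d ≈ 8.86 mm

Direct runoff: 0.00, 21.67, 85.24, 147.51, 103.79, 72.96, 51.33, 0.00 m³/s; ΣQ_DR = 482.5 m³/s.
V = ΣQ_DR · Δt = 482.5 × 3600 s = 1.737 × 10^6 m³.
Over A = 196 km², depth = V / A = 8.86 mm.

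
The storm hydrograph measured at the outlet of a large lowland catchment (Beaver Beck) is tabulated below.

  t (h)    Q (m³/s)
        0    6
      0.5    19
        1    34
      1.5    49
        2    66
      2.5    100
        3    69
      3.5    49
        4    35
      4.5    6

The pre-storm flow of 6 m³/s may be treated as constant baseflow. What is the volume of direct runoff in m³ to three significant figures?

V ≈ 6.71 × 10^5 m³

Direct-runoff ordinates (Q − Q_b): 0.0, 13.0, 28.0, 43.0, 60.0, 94.0, 63.0, 43.0, 29.0, 0.0 m³/s.
ΣQ_DR = 373.0 m³/s.
With Δt = 0.5 h = 1800 s, V = ΣQ_DR · Δt = 373.0 × 1800 = 6.71 × 10^5 m³.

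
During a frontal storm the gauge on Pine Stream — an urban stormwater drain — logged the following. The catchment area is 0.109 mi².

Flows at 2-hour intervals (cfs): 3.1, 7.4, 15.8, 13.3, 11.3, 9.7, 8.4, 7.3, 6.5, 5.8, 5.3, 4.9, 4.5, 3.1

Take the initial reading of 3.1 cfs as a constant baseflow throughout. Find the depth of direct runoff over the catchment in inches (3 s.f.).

d ≈ 1.79 in

Direct runoff: 0.0, 4.3, 12.7, 10.2, 8.2, 6.6, 5.3, 4.2, 3.4, 2.7, 2.2, 1.8, 1.4, 0.0 cfs; ΣQ_DR = 63.00 cfs.
V = ΣQ_DR · Δt = 63.00 × 7200 s = 4.536 × 10^5 ft³.
Over A = 0.109 mi², depth = V / A = 1.79 in.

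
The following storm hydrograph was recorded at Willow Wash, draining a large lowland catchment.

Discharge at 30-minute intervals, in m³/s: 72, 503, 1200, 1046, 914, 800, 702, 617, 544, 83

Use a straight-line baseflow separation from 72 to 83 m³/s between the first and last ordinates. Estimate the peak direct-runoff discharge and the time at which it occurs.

Q_p = 1125.56 m³/s at t = 1 h

Subtracting baseflow gives direct-runoff ordinates: 0.00, 429.78, 1125.56, 970.33, 837.11, 721.89, 622.67, 536.44, 462.22, 0.00 m³/s.
The maximum is 1125.56 m³/s, occurring at the reading for t = 1 h.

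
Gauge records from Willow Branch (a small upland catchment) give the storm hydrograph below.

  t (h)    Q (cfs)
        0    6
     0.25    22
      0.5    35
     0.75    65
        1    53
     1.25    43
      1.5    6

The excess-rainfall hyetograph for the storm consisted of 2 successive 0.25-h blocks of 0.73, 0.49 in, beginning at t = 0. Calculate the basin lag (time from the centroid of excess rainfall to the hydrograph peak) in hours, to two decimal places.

t_L ≈ 0.52 h

Centroid of excess rainfall: t_c = Σ P_i·t̄_i / ΣP_i = 0.2254 h (block centres at 0.125, 0.375 h).
Hydrograph peak occurs at t = 0.75 h, so basin lag t_L = 0.75 − 0.2254 = 0.52 h.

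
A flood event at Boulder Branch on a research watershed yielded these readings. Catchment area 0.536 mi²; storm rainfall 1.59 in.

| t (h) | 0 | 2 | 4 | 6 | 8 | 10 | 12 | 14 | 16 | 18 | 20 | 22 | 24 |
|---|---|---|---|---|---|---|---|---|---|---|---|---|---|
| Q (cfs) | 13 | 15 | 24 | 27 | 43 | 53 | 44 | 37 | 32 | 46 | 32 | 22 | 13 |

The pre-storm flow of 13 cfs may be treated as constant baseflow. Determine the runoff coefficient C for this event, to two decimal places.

C ≈ 0.84

ΣQ_DR = 232.0 cfs; V = ΣQ_DR·Δt = 1.670 × 10^6 ft³.
Runoff depth d = V / A = 1.341 in.
C = d / P = 1.341 / 1.59 = 0.84.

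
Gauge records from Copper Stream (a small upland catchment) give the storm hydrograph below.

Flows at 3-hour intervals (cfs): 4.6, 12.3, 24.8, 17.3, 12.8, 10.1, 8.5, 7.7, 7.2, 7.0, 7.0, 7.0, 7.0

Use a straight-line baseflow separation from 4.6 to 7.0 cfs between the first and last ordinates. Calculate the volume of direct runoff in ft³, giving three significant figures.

Direct-runoff ordinates (Q − Q_b): 0.00, 7.50, 19.80, 12.10, 7.40, 4.50, 2.70, 1.70, 1.00, 0.60, 0.40, 0.20, 0.00 cfs.
ΣQ_DR = 57.90 cfs.
With Δt = 3 h = 10800 s, V = ΣQ_DR · Δt = 57.90 × 10800 = 6.25 × 10^5 ft³.

V ≈ 6.25 × 10^5 ft³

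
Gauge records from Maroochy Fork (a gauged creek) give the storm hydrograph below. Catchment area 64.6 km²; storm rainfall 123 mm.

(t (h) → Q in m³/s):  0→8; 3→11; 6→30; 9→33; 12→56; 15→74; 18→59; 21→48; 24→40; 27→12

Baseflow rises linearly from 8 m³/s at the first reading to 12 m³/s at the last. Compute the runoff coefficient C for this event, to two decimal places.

ΣQ_DR = 271.0 m³/s; V = ΣQ_DR·Δt = 2.927 × 10^6 m³.
Runoff depth d = V / A = 45.31 mm.
C = d / P = 45.31 / 123 = 0.37.

C ≈ 0.37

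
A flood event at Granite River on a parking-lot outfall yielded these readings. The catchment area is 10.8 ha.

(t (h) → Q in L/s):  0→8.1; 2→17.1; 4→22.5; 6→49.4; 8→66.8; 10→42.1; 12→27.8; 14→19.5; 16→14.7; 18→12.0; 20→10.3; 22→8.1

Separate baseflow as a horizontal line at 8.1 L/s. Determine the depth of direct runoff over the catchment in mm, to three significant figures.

d ≈ 13.4 mm

Direct runoff: 0.0, 9.0, 14.4, 41.3, 58.7, 34.0, 19.7, 11.4, 6.6, 3.9, 2.2, 0.0 L/s; ΣQ_DR = 201.2 L/s.
V = ΣQ_DR · Δt = 201.2 × 7200 s = 1.449 × 10^6 L.
Over A = 10.8 ha, depth = V / A = 13.4 mm.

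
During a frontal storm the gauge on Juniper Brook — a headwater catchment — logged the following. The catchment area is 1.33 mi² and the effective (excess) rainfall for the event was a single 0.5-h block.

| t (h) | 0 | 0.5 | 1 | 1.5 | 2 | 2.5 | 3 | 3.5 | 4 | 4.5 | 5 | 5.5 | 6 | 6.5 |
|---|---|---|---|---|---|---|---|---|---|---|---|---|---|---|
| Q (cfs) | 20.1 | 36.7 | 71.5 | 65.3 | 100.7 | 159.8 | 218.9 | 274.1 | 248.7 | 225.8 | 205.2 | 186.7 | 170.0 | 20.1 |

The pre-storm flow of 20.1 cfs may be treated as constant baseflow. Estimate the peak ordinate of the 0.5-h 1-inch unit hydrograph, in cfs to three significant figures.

U_p ≈ 253 cfs

Direct runoff: 0.0, 16.6, 51.4, 45.2, 80.6, 139.7, 198.8, 254.0, 228.6, 205.7, 185.1, 166.6, 149.9, 0.0 cfs; ΣQ_DR = 1722 cfs, peak = 254.0 cfs.
Runoff depth d = ΣQ_DR·Δt / A = 1722 × 1800 / (1.33 mi²) = 1.003 in.
The 1-inch UH is the DRH scaled by (1 in)/d, so U_p = 254.0 × 1/1.003 = 253 cfs.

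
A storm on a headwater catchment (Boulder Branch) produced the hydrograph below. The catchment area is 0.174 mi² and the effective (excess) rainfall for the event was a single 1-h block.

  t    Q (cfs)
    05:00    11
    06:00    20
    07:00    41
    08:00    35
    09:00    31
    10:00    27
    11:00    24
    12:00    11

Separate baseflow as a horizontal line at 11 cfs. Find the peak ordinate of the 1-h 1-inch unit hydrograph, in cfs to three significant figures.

Direct runoff: 0.0, 9.0, 30.0, 24.0, 20.0, 16.0, 13.0, 0.0 cfs; ΣQ_DR = 112.0 cfs, peak = 30.0 cfs.
Runoff depth d = ΣQ_DR·Δt / A = 112.0 × 3600 / (0.174 mi²) = 0.9974 in.
The 1-inch UH is the DRH scaled by (1 in)/d, so U_p = 30.0 × 1/0.9974 = 30.1 cfs.

U_p ≈ 30.1 cfs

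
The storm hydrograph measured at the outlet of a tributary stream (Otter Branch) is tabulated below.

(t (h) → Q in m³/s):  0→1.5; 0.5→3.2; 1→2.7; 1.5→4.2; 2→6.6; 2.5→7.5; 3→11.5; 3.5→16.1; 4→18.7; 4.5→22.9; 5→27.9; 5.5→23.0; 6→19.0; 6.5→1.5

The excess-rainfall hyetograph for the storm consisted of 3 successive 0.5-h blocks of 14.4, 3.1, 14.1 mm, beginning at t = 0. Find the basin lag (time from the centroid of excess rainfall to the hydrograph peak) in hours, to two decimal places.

t_L ≈ 4.25 h

Centroid of excess rainfall: t_c = Σ P_i·t̄_i / ΣP_i = 0.7453 h (block centres at 0.25, 0.75, 1.25 h).
Hydrograph peak occurs at t = 5 h, so basin lag t_L = 5 − 0.7453 = 4.25 h.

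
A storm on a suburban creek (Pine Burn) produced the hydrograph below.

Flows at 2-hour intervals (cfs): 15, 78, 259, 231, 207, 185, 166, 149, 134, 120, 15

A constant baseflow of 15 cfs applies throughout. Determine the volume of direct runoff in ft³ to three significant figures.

V ≈ 1.00 × 10^7 ft³

Direct-runoff ordinates (Q − Q_b): 0.0, 63.0, 244.0, 216.0, 192.0, 170.0, 151.0, 134.0, 119.0, 105.0, 0.0 cfs.
ΣQ_DR = 1394 cfs.
With Δt = 2 h = 7200 s, V = ΣQ_DR · Δt = 1394 × 7200 = 1.00 × 10^7 ft³.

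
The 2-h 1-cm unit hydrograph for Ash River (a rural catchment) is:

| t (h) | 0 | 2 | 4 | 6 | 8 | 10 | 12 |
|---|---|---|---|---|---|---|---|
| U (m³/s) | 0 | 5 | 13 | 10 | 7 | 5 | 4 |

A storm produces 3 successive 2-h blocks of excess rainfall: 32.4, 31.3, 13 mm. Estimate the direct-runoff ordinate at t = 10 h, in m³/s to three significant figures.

Q ≈ 51.1 m³/s

By discrete convolution, Q_j = Σ (P_i / 10 mm) · U_{j−i}.
At t = 10 h (j=5): Q = (32.4/10)·5 + (31.3/10)·7 + (13/10)·10 = 51.1 m³/s.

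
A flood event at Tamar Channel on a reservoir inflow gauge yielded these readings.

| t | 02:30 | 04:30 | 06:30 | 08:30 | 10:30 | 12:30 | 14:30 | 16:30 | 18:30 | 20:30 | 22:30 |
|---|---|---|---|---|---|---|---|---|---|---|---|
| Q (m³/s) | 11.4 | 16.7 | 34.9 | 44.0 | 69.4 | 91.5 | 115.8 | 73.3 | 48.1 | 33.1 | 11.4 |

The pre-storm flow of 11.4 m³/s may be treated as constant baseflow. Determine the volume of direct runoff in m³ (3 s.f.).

V ≈ 3.05 × 10^6 m³

Direct-runoff ordinates (Q − Q_b): 0.0, 5.3, 23.5, 32.6, 58.0, 80.1, 104.4, 61.9, 36.7, 21.7, 0.0 m³/s.
ΣQ_DR = 424.2 m³/s.
With Δt = 2 h = 7200 s, V = ΣQ_DR · Δt = 424.2 × 7200 = 3.05 × 10^6 m³.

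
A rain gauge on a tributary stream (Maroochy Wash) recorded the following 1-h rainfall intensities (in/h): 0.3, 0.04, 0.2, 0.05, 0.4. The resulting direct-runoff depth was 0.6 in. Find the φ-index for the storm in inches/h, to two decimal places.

Only the 3 blocks with intensity above φ contribute runoff: 0.3, 0.2, 0.4 in/h.
Σ(I−φ)·Δt = d  ⇒  (0.3+0.2+0.4 − 3φ)·1 = 0.6
φ = (0.9000 − 0.6/1) / 3 = 0.10 in/h.

φ ≈ 0.10 in/h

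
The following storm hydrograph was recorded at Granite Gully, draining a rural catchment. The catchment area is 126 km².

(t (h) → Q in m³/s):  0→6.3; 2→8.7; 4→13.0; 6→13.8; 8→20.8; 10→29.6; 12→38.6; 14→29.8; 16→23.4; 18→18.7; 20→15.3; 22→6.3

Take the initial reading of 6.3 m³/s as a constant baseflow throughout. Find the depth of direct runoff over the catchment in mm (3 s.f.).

d ≈ 8.50 mm

Direct runoff: 0.0, 2.4, 6.7, 7.5, 14.5, 23.3, 32.3, 23.5, 17.1, 12.4, 9.0, 0.0 m³/s; ΣQ_DR = 148.7 m³/s.
V = ΣQ_DR · Δt = 148.7 × 7200 s = 1.071 × 10^6 m³.
Over A = 126 km², depth = V / A = 8.50 mm.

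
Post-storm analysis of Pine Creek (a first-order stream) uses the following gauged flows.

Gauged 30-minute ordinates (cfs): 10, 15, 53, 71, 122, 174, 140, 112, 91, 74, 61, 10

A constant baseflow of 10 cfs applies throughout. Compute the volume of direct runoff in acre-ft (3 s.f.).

V ≈ 33.6 acre-ft

Direct-runoff ordinates (Q − Q_b): 0.0, 5.0, 43.0, 61.0, 112.0, 164.0, 130.0, 102.0, 81.0, 64.0, 51.0, 0.0 cfs.
ΣQ_DR = 813.0 cfs.
With Δt = 0.5 h = 1800 s, V = ΣQ_DR · Δt = 813.0 × 1800 = 1.46 × 10^6 ft³ = 33.6 acre-ft.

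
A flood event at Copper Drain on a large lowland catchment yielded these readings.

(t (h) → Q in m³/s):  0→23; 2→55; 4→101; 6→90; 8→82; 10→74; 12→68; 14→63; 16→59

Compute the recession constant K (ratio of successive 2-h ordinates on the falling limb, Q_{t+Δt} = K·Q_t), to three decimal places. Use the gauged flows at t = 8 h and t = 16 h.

Using the recession-limb readings at t = 8 h and t = 16 h: Q falls from 82 to 59 m³/s over 4 intervals.
K = (Q₂/Q₁)^(1/4) = (59/82)^(1/4) = 0.921.

K ≈ 0.921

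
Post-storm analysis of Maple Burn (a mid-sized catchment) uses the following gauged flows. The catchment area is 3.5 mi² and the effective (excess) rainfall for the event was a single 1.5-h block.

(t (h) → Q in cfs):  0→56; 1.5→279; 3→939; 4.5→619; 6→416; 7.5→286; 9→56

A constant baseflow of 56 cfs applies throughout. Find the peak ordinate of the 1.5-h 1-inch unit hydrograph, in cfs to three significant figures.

U_p ≈ 589 cfs

Direct runoff: 0.0, 223.0, 883.0, 563.0, 360.0, 230.0, 0.0 cfs; ΣQ_DR = 2259 cfs, peak = 883.0 cfs.
Runoff depth d = ΣQ_DR·Δt / A = 2259 × 5400 / (3.5 mi²) = 1.500 in.
The 1-inch UH is the DRH scaled by (1 in)/d, so U_p = 883.0 × 1/1.500 = 589 cfs.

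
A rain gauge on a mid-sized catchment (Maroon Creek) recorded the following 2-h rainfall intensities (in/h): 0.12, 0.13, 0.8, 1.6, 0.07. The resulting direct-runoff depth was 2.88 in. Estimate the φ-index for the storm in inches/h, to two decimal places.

φ ≈ 0.48 in/h

Only the 2 blocks with intensity above φ contribute runoff: 0.8, 1.6 in/h.
Σ(I−φ)·Δt = d  ⇒  (0.8+1.6 − 2φ)·2 = 2.88
φ = (2.400 − 2.88/2) / 2 = 0.48 in/h.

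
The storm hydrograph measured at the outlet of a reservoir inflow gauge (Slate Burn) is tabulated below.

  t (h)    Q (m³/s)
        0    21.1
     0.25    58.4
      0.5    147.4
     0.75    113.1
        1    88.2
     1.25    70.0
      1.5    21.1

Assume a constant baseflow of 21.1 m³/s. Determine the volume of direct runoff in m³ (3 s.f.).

Direct-runoff ordinates (Q − Q_b): 0.0, 37.3, 126.3, 92.0, 67.1, 48.9, 0.0 m³/s.
ΣQ_DR = 371.6 m³/s.
With Δt = 0.25 h = 900 s, V = ΣQ_DR · Δt = 371.6 × 900 = 3.34 × 10^5 m³.

V ≈ 3.34 × 10^5 m³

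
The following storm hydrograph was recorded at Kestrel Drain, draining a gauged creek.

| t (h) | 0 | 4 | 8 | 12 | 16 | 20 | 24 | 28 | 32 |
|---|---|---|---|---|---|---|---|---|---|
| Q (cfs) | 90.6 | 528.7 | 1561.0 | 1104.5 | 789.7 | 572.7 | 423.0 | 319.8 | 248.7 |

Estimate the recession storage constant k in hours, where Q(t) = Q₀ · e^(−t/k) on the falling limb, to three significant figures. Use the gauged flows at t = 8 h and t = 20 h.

On the falling limb, Q drops from 1561.0 to 572.7 cfs between t = 8 h and t = 20 h (Δt = 12 h).
k = −Δt / ln(Q₂/Q₁) = −12 / ln(572.7/1561.0) = 12.0 h.

k ≈ 12.0 h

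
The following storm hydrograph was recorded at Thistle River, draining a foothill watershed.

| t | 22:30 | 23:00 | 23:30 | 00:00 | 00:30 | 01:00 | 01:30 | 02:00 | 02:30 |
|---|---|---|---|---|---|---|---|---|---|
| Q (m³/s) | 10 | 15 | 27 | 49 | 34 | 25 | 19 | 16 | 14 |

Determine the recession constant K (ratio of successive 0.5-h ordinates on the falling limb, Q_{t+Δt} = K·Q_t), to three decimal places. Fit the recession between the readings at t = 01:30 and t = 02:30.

K ≈ 0.858

Using the recession-limb readings at t = 01:30 and t = 02:30: Q falls from 19 to 14 m³/s over 2 intervals.
K = (Q₂/Q₁)^(1/2) = (14/19)^(1/2) = 0.858.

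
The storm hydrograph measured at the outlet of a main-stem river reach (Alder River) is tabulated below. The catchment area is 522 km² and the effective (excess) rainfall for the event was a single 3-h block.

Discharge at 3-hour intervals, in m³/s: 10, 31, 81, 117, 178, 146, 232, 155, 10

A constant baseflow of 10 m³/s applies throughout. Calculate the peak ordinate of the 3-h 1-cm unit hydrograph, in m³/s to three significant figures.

Direct runoff: 0.0, 21.0, 71.0, 107.0, 168.0, 136.0, 222.0, 145.0, 0.0 m³/s; ΣQ_DR = 870.0 m³/s, peak = 222.0 m³/s.
Runoff depth d = ΣQ_DR·Δt / A = 870.0 × 10800 / (522 km²) = 18.00 mm.
The 1-cm UH is the DRH scaled by (10 mm)/d, so U_p = 222.0 × 10/18.00 = 123 m³/s.

U_p ≈ 123 m³/s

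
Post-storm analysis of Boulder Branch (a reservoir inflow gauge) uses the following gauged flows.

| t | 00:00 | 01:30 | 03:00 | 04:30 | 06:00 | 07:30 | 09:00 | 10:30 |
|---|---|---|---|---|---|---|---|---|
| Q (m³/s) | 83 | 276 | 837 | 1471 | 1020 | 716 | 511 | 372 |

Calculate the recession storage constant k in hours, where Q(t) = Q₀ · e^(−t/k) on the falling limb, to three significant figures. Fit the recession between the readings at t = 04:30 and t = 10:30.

On the falling limb, Q drops from 1471 to 372 m³/s between t = 04:30 and t = 10:30 (Δt = 6 h).
k = −Δt / ln(Q₂/Q₁) = −6 / ln(372/1471) = 4.36 h.

k ≈ 4.36 h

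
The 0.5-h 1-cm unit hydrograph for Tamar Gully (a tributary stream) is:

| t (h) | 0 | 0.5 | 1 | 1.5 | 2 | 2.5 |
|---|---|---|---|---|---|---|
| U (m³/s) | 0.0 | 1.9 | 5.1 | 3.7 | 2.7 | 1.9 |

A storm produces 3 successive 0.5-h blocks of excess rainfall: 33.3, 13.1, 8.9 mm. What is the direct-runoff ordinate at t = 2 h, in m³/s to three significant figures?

Q ≈ 18.4 m³/s

By discrete convolution, Q_j = Σ (P_i / 10 mm) · U_{j−i}.
At t = 2 h (j=4): Q = (33.3/10)·2.7 + (13.1/10)·3.7 + (8.9/10)·5.1 = 18.4 m³/s.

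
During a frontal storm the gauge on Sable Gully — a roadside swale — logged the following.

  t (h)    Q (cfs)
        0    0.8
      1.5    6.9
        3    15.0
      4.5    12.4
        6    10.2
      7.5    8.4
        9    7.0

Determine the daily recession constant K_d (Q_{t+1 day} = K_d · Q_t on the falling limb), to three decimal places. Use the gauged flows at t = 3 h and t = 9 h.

K_d ≈ 0.047

Between t = 3 h and t = 9 h the flow falls from 15.0 to 7.0 cfs over 4×1.5 h = 6 h.
Per-interval ratio K = (7.0/15.0)^(1/4) = 0.8265; K_d = K^(24/1.5) = 0.047.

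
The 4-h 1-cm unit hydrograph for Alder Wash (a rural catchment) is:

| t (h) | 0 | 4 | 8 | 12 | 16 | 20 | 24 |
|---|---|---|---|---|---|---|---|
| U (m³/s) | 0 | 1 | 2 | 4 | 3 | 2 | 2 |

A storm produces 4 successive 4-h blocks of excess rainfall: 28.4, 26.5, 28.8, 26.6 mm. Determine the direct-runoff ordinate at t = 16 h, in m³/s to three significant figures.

Q ≈ 27.5 m³/s

By discrete convolution, Q_j = Σ (P_i / 10 mm) · U_{j−i}.
At t = 16 h (j=4): Q = (28.4/10)·3 + (26.5/10)·4 + (28.8/10)·2 + (26.6/10)·1 = 27.5 m³/s.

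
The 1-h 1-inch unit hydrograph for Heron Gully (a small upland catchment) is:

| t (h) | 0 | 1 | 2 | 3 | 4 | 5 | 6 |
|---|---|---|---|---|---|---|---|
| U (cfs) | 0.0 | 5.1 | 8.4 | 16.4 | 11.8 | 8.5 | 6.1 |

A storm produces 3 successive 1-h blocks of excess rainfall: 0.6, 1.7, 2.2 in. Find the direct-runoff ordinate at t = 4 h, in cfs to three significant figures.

Q ≈ 53.4 cfs

By discrete convolution, Q_j = Σ (P_i / 1 in) · U_{j−i}.
At t = 4 h (j=4): Q = (0.6/1)·11.8 + (1.7/1)·16.4 + (2.2/1)·8.4 = 53.4 cfs.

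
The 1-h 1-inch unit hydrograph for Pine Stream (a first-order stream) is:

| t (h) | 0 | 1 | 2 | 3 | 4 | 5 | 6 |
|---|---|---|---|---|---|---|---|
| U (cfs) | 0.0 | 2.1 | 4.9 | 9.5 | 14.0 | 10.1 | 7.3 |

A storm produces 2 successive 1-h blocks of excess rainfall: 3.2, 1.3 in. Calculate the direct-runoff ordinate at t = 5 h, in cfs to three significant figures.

By discrete convolution, Q_j = Σ (P_i / 1 in) · U_{j−i}.
At t = 5 h (j=5): Q = (3.2/1)·10.1 + (1.3/1)·14.0 = 50.5 cfs.

Q ≈ 50.5 cfs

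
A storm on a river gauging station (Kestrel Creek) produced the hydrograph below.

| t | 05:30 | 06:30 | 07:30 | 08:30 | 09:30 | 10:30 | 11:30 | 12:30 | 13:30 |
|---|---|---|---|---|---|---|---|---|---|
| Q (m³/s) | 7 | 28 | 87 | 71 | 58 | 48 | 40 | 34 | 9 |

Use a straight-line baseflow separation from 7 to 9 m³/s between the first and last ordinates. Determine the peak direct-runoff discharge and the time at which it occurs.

Q_p = 79.50 m³/s at t = 07:30

Subtracting baseflow gives direct-runoff ordinates: 0.00, 20.75, 79.50, 63.25, 50.00, 39.75, 31.50, 25.25, 0.00 m³/s.
The maximum is 79.50 m³/s, occurring at the reading for t = 07:30.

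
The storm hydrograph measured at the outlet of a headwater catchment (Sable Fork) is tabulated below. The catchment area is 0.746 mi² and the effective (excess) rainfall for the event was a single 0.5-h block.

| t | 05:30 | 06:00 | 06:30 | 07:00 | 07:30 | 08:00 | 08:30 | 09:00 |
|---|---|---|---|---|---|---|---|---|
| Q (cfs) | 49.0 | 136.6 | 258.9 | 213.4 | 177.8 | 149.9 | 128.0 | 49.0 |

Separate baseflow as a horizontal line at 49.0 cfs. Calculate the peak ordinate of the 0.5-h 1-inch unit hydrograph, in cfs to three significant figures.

U_p ≈ 262 cfs

Direct runoff: 0.0, 87.6, 209.9, 164.4, 128.8, 100.9, 79.0, 0.0 cfs; ΣQ_DR = 770.6 cfs, peak = 209.9 cfs.
Runoff depth d = ΣQ_DR·Δt / A = 770.6 × 1800 / (0.746 mi²) = 0.8003 in.
The 1-inch UH is the DRH scaled by (1 in)/d, so U_p = 209.9 × 1/0.8003 = 262 cfs.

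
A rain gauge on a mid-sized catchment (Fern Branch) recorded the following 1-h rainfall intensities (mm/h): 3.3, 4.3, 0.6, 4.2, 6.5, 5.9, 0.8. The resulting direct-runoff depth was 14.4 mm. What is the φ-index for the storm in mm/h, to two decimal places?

Only the 5 blocks with intensity above φ contribute runoff: 3.3, 4.3, 4.2, 6.5, 5.9 mm/h.
Σ(I−φ)·Δt = d  ⇒  (3.3+4.3+4.2+6.5+5.9 − 5φ)·1 = 14.4
φ = (24.20 − 14.4/1) / 5 = 1.96 mm/h.

φ ≈ 1.96 mm/h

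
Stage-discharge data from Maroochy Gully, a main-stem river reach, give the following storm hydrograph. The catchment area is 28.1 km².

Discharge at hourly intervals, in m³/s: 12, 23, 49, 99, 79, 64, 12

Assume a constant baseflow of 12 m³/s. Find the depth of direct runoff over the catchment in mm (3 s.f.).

Direct runoff: 0.0, 11.0, 37.0, 87.0, 67.0, 52.0, 0.0 m³/s; ΣQ_DR = 254.0 m³/s.
V = ΣQ_DR · Δt = 254.0 × 3600 s = 9.144 × 10^5 m³.
Over A = 28.1 km², depth = V / A = 32.5 mm.

d ≈ 32.5 mm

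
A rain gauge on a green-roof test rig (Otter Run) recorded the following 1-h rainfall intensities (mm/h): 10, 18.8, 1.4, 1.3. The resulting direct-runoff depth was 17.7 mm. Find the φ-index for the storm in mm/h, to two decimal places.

φ ≈ 5.55 mm/h

Only the 2 blocks with intensity above φ contribute runoff: 10, 18.8 mm/h.
Σ(I−φ)·Δt = d  ⇒  (10+18.8 − 2φ)·1 = 17.7
φ = (28.80 − 17.7/1) / 2 = 5.55 mm/h.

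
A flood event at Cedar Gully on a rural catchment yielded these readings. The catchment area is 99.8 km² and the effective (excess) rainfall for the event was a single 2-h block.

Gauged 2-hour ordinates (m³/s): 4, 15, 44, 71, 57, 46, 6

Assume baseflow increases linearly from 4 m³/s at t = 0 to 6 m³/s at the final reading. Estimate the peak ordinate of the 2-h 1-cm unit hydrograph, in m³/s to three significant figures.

U_p ≈ 44.0 m³/s

Direct runoff: 0.00, 10.67, 39.33, 66.00, 51.67, 40.33, 0.00 m³/s; ΣQ_DR = 208.0 m³/s, peak = 66.00 m³/s.
Runoff depth d = ΣQ_DR·Δt / A = 208.0 × 7200 / (99.8 km²) = 15.01 mm.
The 1-cm UH is the DRH scaled by (10 mm)/d, so U_p = 66.00 × 10/15.01 = 44.0 m³/s.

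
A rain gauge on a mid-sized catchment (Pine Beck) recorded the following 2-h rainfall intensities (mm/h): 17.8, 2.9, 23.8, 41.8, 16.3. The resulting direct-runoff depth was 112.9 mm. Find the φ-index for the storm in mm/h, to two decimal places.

Only the 4 blocks with intensity above φ contribute runoff: 17.8, 23.8, 41.8, 16.3 mm/h.
Σ(I−φ)·Δt = d  ⇒  (17.8+23.8+41.8+16.3 − 4φ)·2 = 112.9
φ = (99.70 − 112.9/2) / 4 = 10.81 mm/h.

φ ≈ 10.81 mm/h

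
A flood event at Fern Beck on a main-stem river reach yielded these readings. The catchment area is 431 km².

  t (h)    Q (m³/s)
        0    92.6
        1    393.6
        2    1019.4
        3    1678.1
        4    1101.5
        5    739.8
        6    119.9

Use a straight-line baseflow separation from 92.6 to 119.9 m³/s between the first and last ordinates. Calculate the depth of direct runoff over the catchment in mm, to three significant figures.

Direct runoff: 0.00, 296.45, 917.70, 1571.85, 990.70, 624.45, 0.00 m³/s; ΣQ_DR = 4401 m³/s.
V = ΣQ_DR · Δt = 4401 × 3600 s = 1.584 × 10^7 m³.
Over A = 431 km², depth = V / A = 36.8 mm.

d ≈ 36.8 mm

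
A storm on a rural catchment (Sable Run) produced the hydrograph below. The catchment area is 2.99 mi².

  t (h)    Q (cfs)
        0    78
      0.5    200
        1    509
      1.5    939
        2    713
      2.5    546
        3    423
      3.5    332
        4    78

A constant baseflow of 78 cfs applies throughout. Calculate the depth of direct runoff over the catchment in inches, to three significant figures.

d ≈ 0.807 in

Direct runoff: 0.0, 122.0, 431.0, 861.0, 635.0, 468.0, 345.0, 254.0, 0.0 cfs; ΣQ_DR = 3116 cfs.
V = ΣQ_DR · Δt = 3116 × 1800 s = 5.609 × 10^6 ft³.
Over A = 2.99 mi², depth = V / A = 0.807 in.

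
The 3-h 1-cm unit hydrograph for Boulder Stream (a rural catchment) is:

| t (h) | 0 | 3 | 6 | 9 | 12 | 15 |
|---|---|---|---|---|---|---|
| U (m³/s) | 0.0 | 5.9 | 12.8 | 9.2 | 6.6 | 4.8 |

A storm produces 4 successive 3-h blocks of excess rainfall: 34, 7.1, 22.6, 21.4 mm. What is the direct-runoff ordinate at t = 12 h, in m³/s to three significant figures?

By discrete convolution, Q_j = Σ (P_i / 10 mm) · U_{j−i}.
At t = 12 h (j=4): Q = (34/10)·6.6 + (7.1/10)·9.2 + (22.6/10)·12.8 + (21.4/10)·5.9 = 70.5 m³/s.

Q ≈ 70.5 m³/s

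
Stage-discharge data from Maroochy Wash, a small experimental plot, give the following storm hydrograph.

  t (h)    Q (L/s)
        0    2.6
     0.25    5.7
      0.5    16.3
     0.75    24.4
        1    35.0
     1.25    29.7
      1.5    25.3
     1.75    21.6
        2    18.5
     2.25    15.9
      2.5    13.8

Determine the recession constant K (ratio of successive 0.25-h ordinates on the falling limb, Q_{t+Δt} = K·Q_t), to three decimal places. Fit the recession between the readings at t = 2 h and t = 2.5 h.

Using the recession-limb readings at t = 2 h and t = 2.5 h: Q falls from 18.5 to 13.8 L/s over 2 intervals.
K = (Q₂/Q₁)^(1/2) = (13.8/18.5)^(1/2) = 0.864.

K ≈ 0.864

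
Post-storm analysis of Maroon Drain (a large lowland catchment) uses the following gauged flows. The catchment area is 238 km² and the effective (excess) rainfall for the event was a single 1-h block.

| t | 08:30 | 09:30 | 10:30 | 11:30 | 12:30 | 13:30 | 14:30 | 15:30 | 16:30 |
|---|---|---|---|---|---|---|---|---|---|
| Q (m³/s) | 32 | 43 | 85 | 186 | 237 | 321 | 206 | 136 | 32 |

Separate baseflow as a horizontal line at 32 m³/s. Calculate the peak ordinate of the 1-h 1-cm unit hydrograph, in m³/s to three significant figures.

Direct runoff: 0.0, 11.0, 53.0, 154.0, 205.0, 289.0, 174.0, 104.0, 0.0 m³/s; ΣQ_DR = 990.0 m³/s, peak = 289.0 m³/s.
Runoff depth d = ΣQ_DR·Δt / A = 990.0 × 3600 / (238 km²) = 14.97 mm.
The 1-cm UH is the DRH scaled by (10 mm)/d, so U_p = 289.0 × 10/14.97 = 193 m³/s.

U_p ≈ 193 m³/s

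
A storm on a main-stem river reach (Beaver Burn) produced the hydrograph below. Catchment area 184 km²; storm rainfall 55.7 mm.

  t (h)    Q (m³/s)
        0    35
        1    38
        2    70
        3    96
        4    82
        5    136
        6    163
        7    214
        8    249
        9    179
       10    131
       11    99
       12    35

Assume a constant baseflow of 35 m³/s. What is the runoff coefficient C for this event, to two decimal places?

ΣQ_DR = 1072 m³/s; V = ΣQ_DR·Δt = 3.859 × 10^6 m³.
Runoff depth d = V / A = 20.97 mm.
C = d / P = 20.97 / 55.7 = 0.38.

C ≈ 0.38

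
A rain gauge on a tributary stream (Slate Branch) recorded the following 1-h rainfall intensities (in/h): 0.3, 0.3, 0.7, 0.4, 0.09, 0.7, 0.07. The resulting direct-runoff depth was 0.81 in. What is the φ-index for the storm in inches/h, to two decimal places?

φ ≈ 0.33 in/h

Only the 3 blocks with intensity above φ contribute runoff: 0.7, 0.4, 0.7 in/h.
Σ(I−φ)·Δt = d  ⇒  (0.7+0.4+0.7 − 3φ)·1 = 0.81
φ = (1.800 − 0.81/1) / 3 = 0.33 in/h.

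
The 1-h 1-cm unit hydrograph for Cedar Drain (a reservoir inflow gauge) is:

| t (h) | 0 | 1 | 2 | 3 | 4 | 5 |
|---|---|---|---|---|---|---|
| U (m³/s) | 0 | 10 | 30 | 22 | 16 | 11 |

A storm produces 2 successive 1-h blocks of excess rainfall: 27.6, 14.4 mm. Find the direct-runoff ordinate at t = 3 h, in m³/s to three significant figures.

By discrete convolution, Q_j = Σ (P_i / 10 mm) · U_{j−i}.
At t = 3 h (j=3): Q = (27.6/10)·22 + (14.4/10)·30 = 104 m³/s.

Q ≈ 104 m³/s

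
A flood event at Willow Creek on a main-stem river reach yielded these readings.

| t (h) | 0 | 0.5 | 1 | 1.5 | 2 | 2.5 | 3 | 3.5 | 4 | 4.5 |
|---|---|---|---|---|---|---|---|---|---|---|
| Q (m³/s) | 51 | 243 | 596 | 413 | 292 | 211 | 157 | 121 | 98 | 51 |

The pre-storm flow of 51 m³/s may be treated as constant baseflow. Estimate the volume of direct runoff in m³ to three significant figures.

V ≈ 3.10 × 10^6 m³

Direct-runoff ordinates (Q − Q_b): 0.0, 192.0, 545.0, 362.0, 241.0, 160.0, 106.0, 70.0, 47.0, 0.0 m³/s.
ΣQ_DR = 1723 m³/s.
With Δt = 0.5 h = 1800 s, V = ΣQ_DR · Δt = 1723 × 1800 = 3.10 × 10^6 m³.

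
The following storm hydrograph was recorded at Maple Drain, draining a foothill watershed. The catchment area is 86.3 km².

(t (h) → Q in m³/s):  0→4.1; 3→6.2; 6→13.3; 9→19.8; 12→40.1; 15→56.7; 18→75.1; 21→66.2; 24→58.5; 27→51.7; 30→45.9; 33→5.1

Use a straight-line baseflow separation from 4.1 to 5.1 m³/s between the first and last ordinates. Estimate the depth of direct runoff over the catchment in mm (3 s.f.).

Direct runoff: 0.00, 2.01, 9.02, 15.43, 35.64, 52.15, 70.45, 61.46, 53.67, 46.78, 40.89, 0.00 m³/s; ΣQ_DR = 387.5 m³/s.
V = ΣQ_DR · Δt = 387.5 × 10800 s = 4.185 × 10^6 m³.
Over A = 86.3 km², depth = V / A = 48.5 mm.

d ≈ 48.5 mm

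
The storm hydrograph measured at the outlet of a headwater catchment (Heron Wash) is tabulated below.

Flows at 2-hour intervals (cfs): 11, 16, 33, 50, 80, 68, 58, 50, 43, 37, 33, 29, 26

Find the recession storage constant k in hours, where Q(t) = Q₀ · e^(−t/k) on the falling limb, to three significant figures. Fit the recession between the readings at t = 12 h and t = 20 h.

On the falling limb, Q drops from 58 to 33 cfs between t = 12 h and t = 20 h (Δt = 8 h).
k = −Δt / ln(Q₂/Q₁) = −8 / ln(33/58) = 14.2 h.

k ≈ 14.2 h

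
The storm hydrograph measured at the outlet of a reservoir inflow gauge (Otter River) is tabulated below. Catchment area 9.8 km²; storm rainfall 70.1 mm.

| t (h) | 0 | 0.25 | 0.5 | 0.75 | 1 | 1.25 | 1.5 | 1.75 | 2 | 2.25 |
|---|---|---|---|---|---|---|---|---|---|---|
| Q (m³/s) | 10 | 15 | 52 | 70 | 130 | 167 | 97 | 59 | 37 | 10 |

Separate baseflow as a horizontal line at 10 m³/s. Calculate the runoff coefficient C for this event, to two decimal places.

C ≈ 0.72

ΣQ_DR = 547.0 m³/s; V = ΣQ_DR·Δt = 4.923 × 10^5 m³.
Runoff depth d = V / A = 50.23 mm.
C = d / P = 50.23 / 70.1 = 0.72.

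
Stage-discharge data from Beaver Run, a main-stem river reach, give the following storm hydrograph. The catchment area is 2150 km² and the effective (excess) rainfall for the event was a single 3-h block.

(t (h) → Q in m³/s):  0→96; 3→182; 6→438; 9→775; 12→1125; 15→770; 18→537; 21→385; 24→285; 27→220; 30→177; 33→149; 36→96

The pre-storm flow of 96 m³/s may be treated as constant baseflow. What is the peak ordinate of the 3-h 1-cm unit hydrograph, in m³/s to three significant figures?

Direct runoff: 0.0, 86.0, 342.0, 679.0, 1029.0, 674.0, 441.0, 289.0, 189.0, 124.0, 81.0, 53.0, 0.0 m³/s; ΣQ_DR = 3987 m³/s, peak = 1029.0 m³/s.
Runoff depth d = ΣQ_DR·Δt / A = 3987 × 10800 / (2150 km²) = 20.03 mm.
The 1-cm UH is the DRH scaled by (10 mm)/d, so U_p = 1029.0 × 10/20.03 = 514 m³/s.

U_p ≈ 514 m³/s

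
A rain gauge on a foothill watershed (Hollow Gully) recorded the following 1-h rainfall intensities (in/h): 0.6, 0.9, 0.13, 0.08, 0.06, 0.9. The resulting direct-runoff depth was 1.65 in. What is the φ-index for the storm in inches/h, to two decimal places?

Only the 3 blocks with intensity above φ contribute runoff: 0.6, 0.9, 0.9 in/h.
Σ(I−φ)·Δt = d  ⇒  (0.6+0.9+0.9 − 3φ)·1 = 1.65
φ = (2.400 − 1.65/1) / 3 = 0.25 in/h.

φ ≈ 0.25 in/h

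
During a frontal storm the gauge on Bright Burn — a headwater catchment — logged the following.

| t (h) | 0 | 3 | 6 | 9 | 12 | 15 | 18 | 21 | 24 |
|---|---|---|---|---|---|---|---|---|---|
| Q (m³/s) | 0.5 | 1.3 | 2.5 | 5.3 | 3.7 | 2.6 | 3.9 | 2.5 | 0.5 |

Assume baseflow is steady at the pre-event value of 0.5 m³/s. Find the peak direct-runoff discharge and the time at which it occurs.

Subtracting baseflow gives direct-runoff ordinates: 0.0, 0.8, 2.0, 4.8, 3.2, 2.1, 3.4, 2.0, 0.0 m³/s.
The maximum is 4.8 m³/s, occurring at the reading for t = 9 h.

Q_p = 4.8 m³/s at t = 9 h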